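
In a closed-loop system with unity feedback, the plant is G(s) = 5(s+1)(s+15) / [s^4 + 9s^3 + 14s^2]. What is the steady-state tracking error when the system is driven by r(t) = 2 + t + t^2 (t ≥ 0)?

28/75

Factoring s^2 from the denominator leaves a polynomial with constant term 14, so the system is type 2. Treating each term separately:
  • 2: tracked with zero error.
  • t: tracked with zero error.
  • t^2: e_ss = 2/K_a with K_a=75/14 → 28/75.
Total e_ss = 28/75.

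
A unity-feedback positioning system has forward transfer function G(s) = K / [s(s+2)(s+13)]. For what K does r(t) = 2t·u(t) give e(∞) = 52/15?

System type = 1 (one pole at s=0).
K_v = lim_{s→0} s·G(s) = K / (2·13) = (1/26)·K.
e_ss = 2/K_v = 52/15 ⇒ K_v = 15/26 ⇒ K = (15/26)/(1/26) = 15.

15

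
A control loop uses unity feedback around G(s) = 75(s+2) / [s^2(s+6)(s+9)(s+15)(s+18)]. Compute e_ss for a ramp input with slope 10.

0

The open loop has two poles at the origin → type 2 system.
A type-2 system has K_v = ∞, so it tracks a ramp input with zero steady-state error.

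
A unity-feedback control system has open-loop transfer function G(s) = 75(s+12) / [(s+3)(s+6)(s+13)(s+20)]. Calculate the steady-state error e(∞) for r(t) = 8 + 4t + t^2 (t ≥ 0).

infinity

System type = 0 (no poles at s=0). By superposition:
  • 8: e_ss = 8/(1+K_p) with K_p=5/26 → 208/31.
  • 4t: a type-0 system cannot track it, e_ss → ∞.
  • t^2: a type-0 system cannot track it, e_ss → ∞.
The unbounded component dominates.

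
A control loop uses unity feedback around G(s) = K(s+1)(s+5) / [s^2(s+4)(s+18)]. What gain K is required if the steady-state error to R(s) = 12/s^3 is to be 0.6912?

System type = 2 (two poles at s=0).
K_a = lim_{s→0} s^2·G(s) = K·1·5 / (4·18) = (5/72)·K.
e_ss = 12/K_a = 0.6912 ⇒ K_a = 625/36 ⇒ K = (625/36)/(5/72) = 250.

250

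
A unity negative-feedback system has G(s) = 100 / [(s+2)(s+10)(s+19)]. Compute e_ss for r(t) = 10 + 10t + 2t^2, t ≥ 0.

infinity

System type = 0 (no poles at s=0). By superposition:
  • 10: e_ss = 10/(1+K_p) with K_p=5/19 → 95/12.
  • 10t: a type-0 system cannot track it, e_ss → ∞.
  • 2t^2: a type-0 system cannot track it, e_ss → ∞.
The unbounded component dominates.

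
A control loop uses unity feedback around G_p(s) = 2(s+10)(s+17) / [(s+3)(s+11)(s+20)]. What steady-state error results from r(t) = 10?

The open loop has no poles at the origin → type 0 system.
K_p = lim_{s→0} G_p(s) = 2·10·17 / (3·11·20) = 17/33.
e_ss = 10/(1 + K_p) = 10/(50/33) = 6.6.

6.6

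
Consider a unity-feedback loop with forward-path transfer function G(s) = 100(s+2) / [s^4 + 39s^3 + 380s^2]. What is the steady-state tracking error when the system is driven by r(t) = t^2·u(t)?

3.8

The denominator has no term below 380s^2 — 2 poles at s=0, type 2.
K_a = lim_{s→0} s^2·G(s) = 100·2 / 380 = 10/19.
r(t) = t^2 gives R(s) = 2/s^3.
e_ss = 2/K_a = 2/(10/19) = 3.8.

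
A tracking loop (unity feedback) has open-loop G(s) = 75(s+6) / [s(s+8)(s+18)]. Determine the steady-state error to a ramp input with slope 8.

2.56

System type = 1 (one pole at s=0).
K_v = lim_{s→0} s·G(s) = 75·6 / (8·18) = 3.125.
e_ss = 8/K_v = 8/3.125 = 2.56.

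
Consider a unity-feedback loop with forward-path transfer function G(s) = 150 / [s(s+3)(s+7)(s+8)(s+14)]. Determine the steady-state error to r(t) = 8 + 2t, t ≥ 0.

31.36

G(s) has one factor of s in the denominator, so the system is type 1. Treating each term separately:
  • 8: tracked with zero error.
  • 2t: e_ss = 2/K_v with K_v=25/392 → 31.36.
Total e_ss = 31.36.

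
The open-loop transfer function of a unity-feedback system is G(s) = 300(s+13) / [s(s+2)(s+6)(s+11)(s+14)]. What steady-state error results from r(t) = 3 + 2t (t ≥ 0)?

One free integrator in G(s): this is a type 1 system. By superposition:
  • 3: tracked with zero error.
  • 2t: e_ss = 2/K_v with K_v=325/154 → 308/325.
Total e_ss = 308/325.

308/325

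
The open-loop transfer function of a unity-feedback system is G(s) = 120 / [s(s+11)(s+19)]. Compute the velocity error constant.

The open loop has one pole at the origin → type 1 system.
K_v = lim_{s→0} s·G(s) = 120 / (11·19) = 120/209.

120/209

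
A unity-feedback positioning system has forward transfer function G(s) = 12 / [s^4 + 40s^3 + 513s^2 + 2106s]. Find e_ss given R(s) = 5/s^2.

877.5

The denominator has no term below 2106s — 1 pole at s=0, type 1.
K_v = lim_{s→0} s·G(s) = 12 / 2106 = 2/351.
e_ss = 5/K_v = 5/(2/351) = 877.5.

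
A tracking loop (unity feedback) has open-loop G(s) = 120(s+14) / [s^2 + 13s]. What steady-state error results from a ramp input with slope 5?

13/336

Lowest-order denominator term is 13s, so the open loop has 1 pole at the origin → type 1 system.
K_v = lim_{s→0} s·G(s) = 120·14 / 13 = 1680/13.
e_ss = 5/K_v = 5/(1680/13) = 13/336.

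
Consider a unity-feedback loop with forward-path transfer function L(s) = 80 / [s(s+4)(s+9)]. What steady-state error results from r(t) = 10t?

L(s) has one factor of s in the denominator, so the system is type 1.
K_v = lim_{s→0} s·L(s) = 80 / (4·9) = 20/9.
e_ss = 10/K_v = 10/(20/9) = 4.5.

4.5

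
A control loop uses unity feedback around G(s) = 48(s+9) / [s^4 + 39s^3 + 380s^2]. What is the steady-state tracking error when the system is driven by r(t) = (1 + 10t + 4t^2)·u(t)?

190/27

Lowest-order denominator term is 380s^2, so the open loop has 2 poles at the origin → type 2 system. Taking each input component in turn:
  • 1: tracked with zero error.
  • 10t: tracked with zero error.
  • 4t^2: e_ss = 8/K_a with K_a=108/95 → 190/27.
Total e_ss = 190/27.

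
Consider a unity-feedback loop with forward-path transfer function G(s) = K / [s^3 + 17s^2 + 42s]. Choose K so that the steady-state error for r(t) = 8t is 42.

8

The denominator has no term below 42s — 1 pole at s=0, type 1.
K_v = lim_{s→0} s·G(s) = K / 42 = (1/42)·K.
e_ss = 8/K_v = 42 ⇒ K_v = 4/21 ⇒ K = (4/21)/(1/42) = 8.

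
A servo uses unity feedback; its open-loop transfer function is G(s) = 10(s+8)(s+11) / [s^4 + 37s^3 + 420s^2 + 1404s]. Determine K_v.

The denominator has no term below 1404s — 1 pole at s=0, type 1.
K_v = lim_{s→0} s·G(s) = 10·8·11 / 1404 = 220/351.

220/351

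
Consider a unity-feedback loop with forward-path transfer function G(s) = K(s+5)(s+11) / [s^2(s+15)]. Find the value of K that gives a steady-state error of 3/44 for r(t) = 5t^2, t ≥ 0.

40

System type = 2 (two poles at s=0).
K_a = lim_{s→0} s^2·G(s) = K·5·11 / (15) = (11/3)·K.
e_ss = 10/K_a = 3/44 ⇒ K_a = 440/3 ⇒ K = (440/3)/(11/3) = 40.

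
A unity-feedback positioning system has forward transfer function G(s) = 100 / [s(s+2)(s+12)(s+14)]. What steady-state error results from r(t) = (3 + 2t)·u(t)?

6.72

One free integrator in G(s): this is a type 1 system. Treating each term separately:
  • 3: tracked with zero error.
  • 2t: e_ss = 2/K_v with K_v=25/84 → 6.72.
Total e_ss = 6.72.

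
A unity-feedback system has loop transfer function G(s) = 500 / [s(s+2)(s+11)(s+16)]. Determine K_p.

infinity

K_p = lim_{s→0} G(s); with 1 pole at the origin the limit diverges, so K_p = ∞.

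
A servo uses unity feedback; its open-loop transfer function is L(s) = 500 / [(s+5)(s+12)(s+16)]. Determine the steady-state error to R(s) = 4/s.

192/73

No free integrators in L(s): this is a type 0 system.
K_p = lim_{s→0} L(s) = 500 / (5·12·16) = 25/48.
e_ss = 4/(1 + K_p) = 4/(73/48) = 192/73.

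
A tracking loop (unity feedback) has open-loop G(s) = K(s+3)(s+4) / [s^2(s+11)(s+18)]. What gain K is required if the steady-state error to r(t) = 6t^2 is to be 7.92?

25

The open loop has two poles at the origin → type 2 system.
K_a = lim_{s→0} s^2·G(s) = K·3·4 / (11·18) = (2/33)·K.
e_ss = 12/K_a = 7.92 ⇒ K_a = 50/33 ⇒ K = (50/33)/(2/33) = 25.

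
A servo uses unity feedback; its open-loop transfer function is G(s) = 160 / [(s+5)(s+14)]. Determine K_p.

16/7

No free integrators in G(s): this is a type 0 system.
K_p = lim_{s→0} G(s) = 160 / (5·14) = 16/7.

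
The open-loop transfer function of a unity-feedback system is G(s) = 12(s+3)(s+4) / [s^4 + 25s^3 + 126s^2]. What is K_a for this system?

8/7

Lowest-order denominator term is 126s^2, so the open loop has 2 poles at the origin → type 2 system.
K_a = lim_{s→0} s^2·G(s) = 12·3·4 / 126 = 8/7.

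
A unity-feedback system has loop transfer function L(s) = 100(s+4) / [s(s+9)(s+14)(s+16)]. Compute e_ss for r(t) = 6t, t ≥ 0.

30.24

L(s) has one factor of s in the denominator, so the system is type 1.
K_v = lim_{s→0} s·L(s) = 100·4 / (9·14·16) = 25/126.
e_ss = 6/K_v = 6/(25/126) = 30.24.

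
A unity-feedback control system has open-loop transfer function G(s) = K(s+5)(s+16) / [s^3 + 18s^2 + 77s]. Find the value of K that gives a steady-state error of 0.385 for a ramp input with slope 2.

Lowest-order denominator term is 77s, so the open loop has 1 pole at the origin → type 1 system.
K_v = lim_{s→0} s·G(s) = K·5·16 / 77 = (80/77)·K.
e_ss = 2/K_v = 0.385 ⇒ K_v = 400/77 ⇒ K = (400/77)/(80/77) = 5.

5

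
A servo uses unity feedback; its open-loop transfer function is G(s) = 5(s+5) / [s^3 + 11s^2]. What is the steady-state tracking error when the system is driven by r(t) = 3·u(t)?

The denominator has no term below 11s^2 — 2 poles at s=0, type 2.
A type-2 system has K_p = ∞, so it tracks a step input with zero steady-state error.

0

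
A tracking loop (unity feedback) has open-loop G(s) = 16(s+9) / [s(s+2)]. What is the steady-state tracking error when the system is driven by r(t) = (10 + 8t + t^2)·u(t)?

infinity

The open loop has one pole at the origin → type 1 system. Taking each input component in turn:
  • 10: tracked with zero error.
  • 8t: e_ss = 8/K_v with K_v=72 → 1/9.
  • t^2: a type-1 system cannot track it, e_ss → ∞.
The unbounded component dominates.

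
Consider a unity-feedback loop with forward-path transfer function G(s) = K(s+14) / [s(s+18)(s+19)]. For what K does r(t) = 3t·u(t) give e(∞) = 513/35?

The open loop has one pole at the origin → type 1 system.
K_v = lim_{s→0} s·G(s) = K·14 / (18·19) = (7/171)·K.
e_ss = 3/K_v = 513/35 ⇒ K_v = 35/171 ⇒ K = (35/171)/(7/171) = 5.

5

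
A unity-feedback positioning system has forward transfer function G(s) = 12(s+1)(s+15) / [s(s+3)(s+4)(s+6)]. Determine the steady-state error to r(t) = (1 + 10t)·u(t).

One free integrator in G(s): this is a type 1 system. Treating each term separately:
  • 1: tracked with zero error.
  • 10t: e_ss = 10/K_v with K_v=2.5 → 4.
Total e_ss = 4.

4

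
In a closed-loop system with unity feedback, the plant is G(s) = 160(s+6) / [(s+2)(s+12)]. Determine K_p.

System type = 0 (no poles at s=0).
K_p = lim_{s→0} G(s) = 160·6 / (2·12) = 40.

40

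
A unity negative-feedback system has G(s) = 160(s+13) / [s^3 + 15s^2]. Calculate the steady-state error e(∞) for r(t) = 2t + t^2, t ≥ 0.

3/208

The denominator has no term below 15s^2 — 2 poles at s=0, type 2. Taking each input component in turn:
  • 2t: tracked with zero error.
  • t^2: e_ss = 2/K_a with K_a=416/3 → 3/208.
Total e_ss = 3/208.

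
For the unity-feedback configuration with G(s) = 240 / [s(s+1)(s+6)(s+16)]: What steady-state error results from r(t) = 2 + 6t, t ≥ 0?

One free integrator in G(s): this is a type 1 system. Treating each term separately:
  • 2: tracked with zero error.
  • 6t: e_ss = 6/K_v with K_v=2.5 → 2.4.
Total e_ss = 2.4.

2.4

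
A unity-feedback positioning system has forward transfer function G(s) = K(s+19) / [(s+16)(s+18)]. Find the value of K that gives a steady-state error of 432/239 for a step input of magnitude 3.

The open loop has no poles at the origin → type 0 system.
K_p = lim_{s→0} G(s) = K·19 / (16·18) = (19/288)·K.
e_ss = 3/(1 + K_p) = 432/239 ⇒ 1 + (19/288)·K = 239/144 ⇒ K = 10.

10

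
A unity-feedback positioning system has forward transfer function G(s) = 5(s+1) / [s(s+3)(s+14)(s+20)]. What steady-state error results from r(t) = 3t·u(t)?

System type = 1 (one pole at s=0).
K_v = lim_{s→0} s·G(s) = 5·1 / (3·14·20) = 1/168.
e_ss = 3/K_v = 3/(1/168) = 504.

504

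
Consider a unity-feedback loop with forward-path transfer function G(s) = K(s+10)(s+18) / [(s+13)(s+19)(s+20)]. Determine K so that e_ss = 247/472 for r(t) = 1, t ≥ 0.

25

G(s) has no factors of s in the denominator, so the system is type 0.
K_p = lim_{s→0} G(s) = K·10·18 / (13·19·20) = (9/247)·K.
e_ss = 1/(1 + K_p) = 247/472 ⇒ 1 + (9/247)·K = 472/247 ⇒ K = 25.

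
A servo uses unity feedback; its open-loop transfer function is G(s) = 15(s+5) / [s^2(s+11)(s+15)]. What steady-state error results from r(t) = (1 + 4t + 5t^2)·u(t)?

22

G(s) has two factors of s in the denominator, so the system is type 2. Treating each term separately:
  • 1: tracked with zero error.
  • 4t: tracked with zero error.
  • 5t^2: e_ss = 10/K_a with K_a=5/11 → 22.
Total e_ss = 22.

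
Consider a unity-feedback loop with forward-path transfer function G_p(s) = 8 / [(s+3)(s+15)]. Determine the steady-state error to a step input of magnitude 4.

No free integrators in G_p(s): this is a type 0 system.
K_p = lim_{s→0} G_p(s) = 8 / (3·15) = 8/45.
e_ss = 4/(1 + K_p) = 4/(53/45) = 180/53.

180/53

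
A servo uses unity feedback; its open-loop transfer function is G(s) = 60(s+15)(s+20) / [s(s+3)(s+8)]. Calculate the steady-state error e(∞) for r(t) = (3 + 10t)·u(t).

1/75

One free integrator in G(s): this is a type 1 system. Treating each term separately:
  • 3: tracked with zero error.
  • 10t: e_ss = 10/K_v with K_v=750 → 1/75.
Total e_ss = 1/75.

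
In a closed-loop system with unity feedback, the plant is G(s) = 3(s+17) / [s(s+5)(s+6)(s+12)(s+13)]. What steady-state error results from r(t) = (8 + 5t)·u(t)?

The open loop has one pole at the origin → type 1 system. Taking each input component in turn:
  • 8: tracked with zero error.
  • 5t: e_ss = 5/K_v with K_v=17/1560 → 7800/17.
Total e_ss = 7800/17.

7800/17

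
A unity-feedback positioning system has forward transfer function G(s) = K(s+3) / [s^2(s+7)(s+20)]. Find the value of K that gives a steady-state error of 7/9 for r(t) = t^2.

The open loop has two poles at the origin → type 2 system.
K_a = lim_{s→0} s^2·G(s) = K·3 / (7·20) = (3/140)·K.
e_ss = 2/K_a = 7/9 ⇒ K_a = 18/7 ⇒ K = (18/7)/(3/140) = 120.

120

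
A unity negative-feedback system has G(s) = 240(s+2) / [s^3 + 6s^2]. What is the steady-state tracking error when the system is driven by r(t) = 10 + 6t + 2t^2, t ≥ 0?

The denominator has no term below 6s^2 — 2 poles at s=0, type 2. By superposition:
  • 10: tracked with zero error.
  • 6t: tracked with zero error.
  • 2t^2: e_ss = 4/K_a with K_a=80 → 0.05.
Total e_ss = 0.05.

0.05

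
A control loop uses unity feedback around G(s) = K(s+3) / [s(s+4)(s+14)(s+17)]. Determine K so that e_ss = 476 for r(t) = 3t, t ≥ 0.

2

System type = 1 (one pole at s=0).
K_v = lim_{s→0} s·G(s) = K·3 / (4·14·17) = (3/952)·K.
e_ss = 3/K_v = 476 ⇒ K_v = 3/476 ⇒ K = (3/476)/(3/952) = 2.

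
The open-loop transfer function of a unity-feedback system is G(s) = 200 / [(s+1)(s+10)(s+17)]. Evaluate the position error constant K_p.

No free integrators in G(s): this is a type 0 system.
K_p = lim_{s→0} G(s) = 200 / (1·10·17) = 20/17.

20/17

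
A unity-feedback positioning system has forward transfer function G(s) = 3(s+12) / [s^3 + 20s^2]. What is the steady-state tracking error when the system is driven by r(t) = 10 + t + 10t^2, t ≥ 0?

Lowest-order denominator term is 20s^2, so the open loop has 2 poles at the origin → type 2 system. Taking each input component in turn:
  • 10: tracked with zero error.
  • t: tracked with zero error.
  • 10t^2: e_ss = 20/K_a with K_a=1.8 → 100/9.
Total e_ss = 100/9.

100/9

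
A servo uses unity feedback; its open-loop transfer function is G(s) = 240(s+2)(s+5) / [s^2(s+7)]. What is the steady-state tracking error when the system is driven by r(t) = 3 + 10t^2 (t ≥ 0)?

Two free integrators in G(s): this is a type 2 system. By superposition:
  • 3: tracked with zero error.
  • 10t^2: e_ss = 20/K_a with K_a=2400/7 → 7/120.
Total e_ss = 7/120.

7/120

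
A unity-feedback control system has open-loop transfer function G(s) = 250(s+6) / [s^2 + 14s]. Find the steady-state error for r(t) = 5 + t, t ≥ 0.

7/750

Lowest-order denominator term is 14s, so the open loop has 1 pole at the origin → type 1 system. Treating each term separately:
  • 5: tracked with zero error.
  • t: e_ss = 1/K_v with K_v=750/7 → 7/750.
Total e_ss = 7/750.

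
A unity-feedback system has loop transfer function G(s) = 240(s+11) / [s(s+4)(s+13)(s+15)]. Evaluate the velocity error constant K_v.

44/13

The open loop has one pole at the origin → type 1 system.
K_v = lim_{s→0} s·G(s) = 240·11 / (4·13·15) = 44/13.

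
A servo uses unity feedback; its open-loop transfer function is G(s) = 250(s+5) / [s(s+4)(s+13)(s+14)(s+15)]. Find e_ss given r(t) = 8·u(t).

0

One free integrator in G(s): this is a type 1 system.
K_p = ∞ for a type-1 system; e_ss to a step is zero.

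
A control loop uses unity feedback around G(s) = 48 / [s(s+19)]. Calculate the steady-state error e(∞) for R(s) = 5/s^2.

The open loop has one pole at the origin → type 1 system.
K_v = lim_{s→0} s·G(s) = 48 / (19) = 48/19.
e_ss = 5/K_v = 5/(48/19) = 95/48.

95/48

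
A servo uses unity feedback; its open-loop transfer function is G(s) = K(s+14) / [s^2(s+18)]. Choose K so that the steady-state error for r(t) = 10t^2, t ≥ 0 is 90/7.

The open loop has two poles at the origin → type 2 system.
K_a = lim_{s→0} s^2·G(s) = K·14 / (18) = (7/9)·K.
e_ss = 20/K_a = 90/7 ⇒ K_a = 14/9 ⇒ K = (14/9)/(7/9) = 2.

2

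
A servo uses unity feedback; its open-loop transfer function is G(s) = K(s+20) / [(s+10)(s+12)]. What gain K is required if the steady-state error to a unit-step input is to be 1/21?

The open loop has no poles at the origin → type 0 system.
K_p = lim_{s→0} G(s) = K·20 / (10·12) = (1/6)·K.
e_ss = 1/(1 + K_p) = 1/21 ⇒ 1 + (1/6)·K = 21 ⇒ K = 120.

120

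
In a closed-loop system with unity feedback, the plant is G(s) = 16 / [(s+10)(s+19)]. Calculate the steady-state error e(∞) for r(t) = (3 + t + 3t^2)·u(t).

No free integrators in G(s): this is a type 0 system. Taking each input component in turn:
  • 3: e_ss = 3/(1+K_p) with K_p=8/95 → 285/103.
  • t: a type-0 system cannot track it, e_ss → ∞.
  • 3t^2: a type-0 system cannot track it, e_ss → ∞.
The unbounded component dominates.

infinity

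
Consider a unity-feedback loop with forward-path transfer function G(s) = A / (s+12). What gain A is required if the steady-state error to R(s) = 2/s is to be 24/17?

No free integrators in G(s): this is a type 0 system.
K_p = lim_{s→0} G(s) = A / (12) = (1/12)·A.
e_ss = 2/(1 + K_p) = 24/17 ⇒ 1 + (1/12)·A = 17/12 ⇒ A = 5.

5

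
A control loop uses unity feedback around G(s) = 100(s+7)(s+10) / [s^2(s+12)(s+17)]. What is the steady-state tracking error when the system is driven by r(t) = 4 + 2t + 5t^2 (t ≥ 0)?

51/175

System type = 2 (two poles at s=0). Treating each term separately:
  • 4: tracked with zero error.
  • 2t: tracked with zero error.
  • 5t^2: e_ss = 10/K_a with K_a=1750/51 → 51/175.
Total e_ss = 51/175.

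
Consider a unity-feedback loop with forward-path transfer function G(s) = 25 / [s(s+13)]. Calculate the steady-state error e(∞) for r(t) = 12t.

6.24

One free integrator in G(s): this is a type 1 system.
K_v = lim_{s→0} s·G(s) = 25 / (13) = 25/13.
e_ss = 12/K_v = 12/(25/13) = 6.24.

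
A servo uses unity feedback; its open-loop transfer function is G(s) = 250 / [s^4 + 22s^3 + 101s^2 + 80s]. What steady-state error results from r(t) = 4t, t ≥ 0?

Lowest-order denominator term is 80s, so the open loop has 1 pole at the origin → type 1 system.
K_v = lim_{s→0} s·G(s) = 250 / 80 = 3.125.
e_ss = 4/K_v = 4/3.125 = 1.28.

1.28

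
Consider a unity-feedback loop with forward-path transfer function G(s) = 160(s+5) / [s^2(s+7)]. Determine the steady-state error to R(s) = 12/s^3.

The open loop has two poles at the origin → type 2 system.
K_a = lim_{s→0} s^2·G(s) = 160·5 / (7) = 800/7.
r(t) = 6t^2 gives R(s) = 12/s^3.
e_ss = 12/K_a = 12/(800/7) = 0.105.

0.105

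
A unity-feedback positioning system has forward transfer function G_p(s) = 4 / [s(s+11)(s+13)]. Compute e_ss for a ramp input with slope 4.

One free integrator in G_p(s): this is a type 1 system.
K_v = lim_{s→0} s·G_p(s) = 4 / (11·13) = 4/143.
e_ss = 4/K_v = 4/(4/143) = 143.

143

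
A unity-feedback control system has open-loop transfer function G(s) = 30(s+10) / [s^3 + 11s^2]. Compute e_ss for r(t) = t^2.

The denominator has no term below 11s^2 — 2 poles at s=0, type 2.
K_a = lim_{s→0} s^2·G(s) = 30·10 / 11 = 300/11.
r(t) = t^2 gives R(s) = 2/s^3.
e_ss = 2/K_a = 2/(300/11) = 11/150.

11/150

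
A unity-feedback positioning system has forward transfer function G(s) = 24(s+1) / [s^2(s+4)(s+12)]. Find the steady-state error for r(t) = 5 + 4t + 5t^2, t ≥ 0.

20

G(s) has two factors of s in the denominator, so the system is type 2. Treating each term separately:
  • 5: tracked with zero error.
  • 4t: tracked with zero error.
  • 5t^2: e_ss = 10/K_a with K_a=0.5 → 20.
Total e_ss = 20.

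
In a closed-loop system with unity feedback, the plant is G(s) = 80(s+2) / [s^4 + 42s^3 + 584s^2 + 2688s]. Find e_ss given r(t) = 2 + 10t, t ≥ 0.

168

The denominator has no term below 2688s — 1 pole at s=0, type 1. Taking each input component in turn:
  • 2: tracked with zero error.
  • 10t: e_ss = 10/K_v with K_v=5/84 → 168.
Total e_ss = 168.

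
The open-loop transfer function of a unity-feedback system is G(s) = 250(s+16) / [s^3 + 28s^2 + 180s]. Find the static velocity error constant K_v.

The denominator has no term below 180s — 1 pole at s=0, type 1.
K_v = lim_{s→0} s·G(s) = 250·16 / 180 = 200/9.

200/9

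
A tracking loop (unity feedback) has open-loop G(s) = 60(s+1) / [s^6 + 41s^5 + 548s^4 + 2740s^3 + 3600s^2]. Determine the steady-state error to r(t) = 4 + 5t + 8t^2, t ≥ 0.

960

The denominator has no term below 3600s^2 — 2 poles at s=0, type 2. Taking each input component in turn:
  • 4: tracked with zero error.
  • 5t: tracked with zero error.
  • 8t^2: e_ss = 16/K_a with K_a=1/60 → 960.
Total e_ss = 960.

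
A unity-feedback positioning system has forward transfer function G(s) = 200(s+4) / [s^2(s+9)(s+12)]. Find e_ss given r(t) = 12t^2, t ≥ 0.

G(s) has two factors of s in the denominator, so the system is type 2.
K_a = lim_{s→0} s^2·G(s) = 200·4 / (9·12) = 200/27.
r(t) = 12t^2 gives R(s) = 24/s^3.
e_ss = 24/K_a = 24/(200/27) = 3.24.

3.24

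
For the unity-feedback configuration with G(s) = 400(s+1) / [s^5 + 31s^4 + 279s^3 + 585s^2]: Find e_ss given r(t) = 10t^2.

Factoring s^2 from the denominator leaves a polynomial with constant term 585, so the system is type 2.
K_a = lim_{s→0} s^2·G(s) = 400·1 / 585 = 80/117.
r(t) = 10t^2 gives R(s) = 20/s^3.
e_ss = 20/K_a = 20/(80/117) = 29.25.

29.25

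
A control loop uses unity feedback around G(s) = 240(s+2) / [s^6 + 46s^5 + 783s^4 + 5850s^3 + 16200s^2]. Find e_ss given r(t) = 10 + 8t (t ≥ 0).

Factoring s^2 from the denominator leaves a polynomial with constant term 16200, so the system is type 2. Taking each input component in turn:
  • 10: tracked with zero error.
  • 8t: tracked with zero error.
Total e_ss = 0.

0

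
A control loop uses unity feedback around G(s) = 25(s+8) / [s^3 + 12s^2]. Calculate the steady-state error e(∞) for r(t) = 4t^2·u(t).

Factoring s^2 from the denominator leaves a polynomial with constant term 12, so the system is type 2.
K_a = lim_{s→0} s^2·G(s) = 25·8 / 12 = 50/3.
r(t) = 4t^2 gives R(s) = 8/s^3.
e_ss = 8/K_a = 8/(50/3) = 0.48.

0.48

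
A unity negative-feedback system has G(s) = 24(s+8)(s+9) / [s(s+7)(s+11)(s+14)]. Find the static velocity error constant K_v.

864/539

The open loop has one pole at the origin → type 1 system.
K_v = lim_{s→0} s·G(s) = 24·8·9 / (7·11·14) = 864/539.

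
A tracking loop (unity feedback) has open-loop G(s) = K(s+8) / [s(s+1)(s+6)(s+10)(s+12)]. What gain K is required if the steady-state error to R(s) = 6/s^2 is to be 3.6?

G(s) has one factor of s in the denominator, so the system is type 1.
K_v = lim_{s→0} s·G(s) = K·8 / (1·6·10·12) = (1/90)·K.
e_ss = 6/K_v = 3.6 ⇒ K_v = 5/3 ⇒ K = (5/3)/(1/90) = 150.

150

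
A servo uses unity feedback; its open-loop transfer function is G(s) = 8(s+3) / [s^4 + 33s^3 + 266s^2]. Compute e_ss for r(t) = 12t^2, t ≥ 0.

266

Factoring s^2 from the denominator leaves a polynomial with constant term 266, so the system is type 2.
K_a = lim_{s→0} s^2·G(s) = 8·3 / 266 = 12/133.
r(t) = 12t^2 gives R(s) = 24/s^3.
e_ss = 24/K_a = 24/(12/133) = 266.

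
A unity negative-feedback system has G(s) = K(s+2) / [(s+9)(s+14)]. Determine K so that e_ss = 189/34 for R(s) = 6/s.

System type = 0 (no poles at s=0).
K_p = lim_{s→0} G(s) = K·2 / (9·14) = (1/63)·K.
e_ss = 6/(1 + K_p) = 189/34 ⇒ 1 + (1/63)·K = 68/63 ⇒ K = 5.

5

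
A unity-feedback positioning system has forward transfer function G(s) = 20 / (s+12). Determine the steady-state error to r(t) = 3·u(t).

1.125

No free integrators in G(s): this is a type 0 system.
K_p = lim_{s→0} G(s) = 20 / (12) = 5/3.
e_ss = 3/(1 + K_p) = 3/(8/3) = 1.125.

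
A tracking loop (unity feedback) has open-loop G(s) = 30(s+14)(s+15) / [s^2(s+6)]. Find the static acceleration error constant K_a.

G(s) has two factors of s in the denominator, so the system is type 2.
K_a = lim_{s→0} s^2·G(s) = 30·14·15 / (6) = 1050.

1050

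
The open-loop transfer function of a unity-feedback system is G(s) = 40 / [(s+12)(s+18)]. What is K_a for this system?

System type = 0 (no poles at s=0).
K_a = lim_{s→0} s^2·G(s) = 0 (the extra factor of s kills the finite limit).

0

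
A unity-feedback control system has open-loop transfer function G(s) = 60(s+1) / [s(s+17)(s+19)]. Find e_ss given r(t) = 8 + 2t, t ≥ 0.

323/30

System type = 1 (one pole at s=0). By superposition:
  • 8: tracked with zero error.
  • 2t: e_ss = 2/K_v with K_v=60/323 → 323/30.
Total e_ss = 323/30.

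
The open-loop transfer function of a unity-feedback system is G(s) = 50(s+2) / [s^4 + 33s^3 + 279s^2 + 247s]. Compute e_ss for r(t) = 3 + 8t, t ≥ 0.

The denominator has no term below 247s — 1 pole at s=0, type 1. Treating each term separately:
  • 3: tracked with zero error.
  • 8t: e_ss = 8/K_v with K_v=100/247 → 19.76.
Total e_ss = 19.76.

19.76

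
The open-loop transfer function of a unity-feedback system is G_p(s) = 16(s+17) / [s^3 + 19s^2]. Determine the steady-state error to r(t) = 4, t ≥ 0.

The denominator has no term below 19s^2 — 2 poles at s=0, type 2.
K_p = ∞ for a type-2 system; e_ss to a step is zero.

0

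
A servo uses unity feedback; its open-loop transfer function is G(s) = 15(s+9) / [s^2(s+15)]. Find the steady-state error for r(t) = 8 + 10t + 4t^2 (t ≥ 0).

8/9

System type = 2 (two poles at s=0). Treating each term separately:
  • 8: tracked with zero error.
  • 10t: tracked with zero error.
  • 4t^2: e_ss = 8/K_a with K_a=9 → 8/9.
Total e_ss = 8/9.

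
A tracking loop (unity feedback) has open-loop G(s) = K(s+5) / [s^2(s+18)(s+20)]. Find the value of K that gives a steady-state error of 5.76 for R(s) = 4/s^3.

50

Two free integrators in G(s): this is a type 2 system.
K_a = lim_{s→0} s^2·G(s) = K·5 / (18·20) = (1/72)·K.
e_ss = 4/K_a = 5.76 ⇒ K_a = 25/36 ⇒ K = (25/36)/(1/72) = 50.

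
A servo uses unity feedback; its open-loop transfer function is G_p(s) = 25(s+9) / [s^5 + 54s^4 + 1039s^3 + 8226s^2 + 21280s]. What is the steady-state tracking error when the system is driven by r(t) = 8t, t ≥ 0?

34048/45

The denominator has no term below 21280s — 1 pole at s=0, type 1.
K_v = lim_{s→0} s·G_p(s) = 25·9 / 21280 = 45/4256.
e_ss = 8/K_v = 8/(45/4256) = 34048/45.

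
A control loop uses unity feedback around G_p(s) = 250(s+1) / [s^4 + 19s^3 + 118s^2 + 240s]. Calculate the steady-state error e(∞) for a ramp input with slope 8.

The denominator has no term below 240s — 1 pole at s=0, type 1.
K_v = lim_{s→0} s·G_p(s) = 250·1 / 240 = 25/24.
e_ss = 8/K_v = 8/(25/24) = 7.68.

7.68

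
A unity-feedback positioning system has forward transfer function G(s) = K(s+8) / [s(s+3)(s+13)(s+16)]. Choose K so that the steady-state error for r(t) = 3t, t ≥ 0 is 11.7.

The open loop has one pole at the origin → type 1 system.
K_v = lim_{s→0} s·G(s) = K·8 / (3·13·16) = (1/78)·K.
e_ss = 3/K_v = 11.7 ⇒ K_v = 10/39 ⇒ K = (10/39)/(1/78) = 20.

20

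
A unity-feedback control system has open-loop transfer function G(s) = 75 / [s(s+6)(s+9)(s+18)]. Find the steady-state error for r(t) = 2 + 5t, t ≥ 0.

System type = 1 (one pole at s=0). Treating each term separately:
  • 2: tracked with zero error.
  • 5t: e_ss = 5/K_v with K_v=25/324 → 64.8.
Total e_ss = 64.8.

64.8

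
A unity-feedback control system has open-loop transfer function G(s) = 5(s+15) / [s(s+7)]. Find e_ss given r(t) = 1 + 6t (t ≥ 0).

0.56

One free integrator in G(s): this is a type 1 system. Taking each input component in turn:
  • 1: tracked with zero error.
  • 6t: e_ss = 6/K_v with K_v=75/7 → 0.56.
Total e_ss = 0.56.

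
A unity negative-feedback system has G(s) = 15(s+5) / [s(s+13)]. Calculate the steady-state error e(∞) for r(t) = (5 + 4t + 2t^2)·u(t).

infinity

G(s) has one factor of s in the denominator, so the system is type 1. Taking each input component in turn:
  • 5: tracked with zero error.
  • 4t: e_ss = 4/K_v with K_v=75/13 → 52/75.
  • 2t^2: a type-1 system cannot track it, e_ss → ∞.
The unbounded component dominates.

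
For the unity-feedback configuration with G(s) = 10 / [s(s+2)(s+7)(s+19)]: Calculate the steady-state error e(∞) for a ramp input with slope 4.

106.4

System type = 1 (one pole at s=0).
K_v = lim_{s→0} s·G(s) = 10 / (2·7·19) = 5/133.
e_ss = 4/K_v = 4/(5/133) = 106.4.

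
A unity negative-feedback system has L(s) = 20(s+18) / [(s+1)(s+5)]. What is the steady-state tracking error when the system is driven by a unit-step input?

1/73

No free integrators in L(s): this is a type 0 system.
K_p = lim_{s→0} L(s) = 20·18 / (1·5) = 72.
e_ss = 1/(1 + K_p) = 1/73.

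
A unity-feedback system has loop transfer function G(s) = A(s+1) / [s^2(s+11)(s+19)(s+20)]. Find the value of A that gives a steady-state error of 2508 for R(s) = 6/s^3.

Two free integrators in G(s): this is a type 2 system.
K_a = lim_{s→0} s^2·G(s) = A·1 / (11·19·20) = (1/4180)·A.
e_ss = 6/K_a = 2508 ⇒ K_a = 1/418 ⇒ A = (1/418)/(1/4180) = 10.

10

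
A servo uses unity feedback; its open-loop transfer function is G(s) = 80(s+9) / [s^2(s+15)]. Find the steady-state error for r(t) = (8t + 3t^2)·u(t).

G(s) has two factors of s in the denominator, so the system is type 2. Treating each term separately:
  • 8t: tracked with zero error.
  • 3t^2: e_ss = 6/K_a with K_a=48 → 0.125.
Total e_ss = 0.125.

0.125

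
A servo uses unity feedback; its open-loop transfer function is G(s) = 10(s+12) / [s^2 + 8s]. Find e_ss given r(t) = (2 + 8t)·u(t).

8/15

The denominator has no term below 8s — 1 pole at s=0, type 1. Taking each input component in turn:
  • 2: tracked with zero error.
  • 8t: e_ss = 8/K_v with K_v=15 → 8/15.
Total e_ss = 8/15.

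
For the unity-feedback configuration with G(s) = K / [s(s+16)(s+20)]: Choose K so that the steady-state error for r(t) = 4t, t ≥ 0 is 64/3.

G(s) has one factor of s in the denominator, so the system is type 1.
K_v = lim_{s→0} s·G(s) = K / (16·20) = (1/320)·K.
e_ss = 4/K_v = 64/3 ⇒ K_v = 0.1875 ⇒ K = 0.1875/(1/320) = 60.

60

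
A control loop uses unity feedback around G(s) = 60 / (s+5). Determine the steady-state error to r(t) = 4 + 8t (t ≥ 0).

G(s) has no factors of s in the denominator, so the system is type 0. By superposition:
  • 4: e_ss = 4/(1+K_p) with K_p=12 → 4/13.
  • 8t: a type-0 system cannot track it, e_ss → ∞.
The unbounded component dominates.

infinity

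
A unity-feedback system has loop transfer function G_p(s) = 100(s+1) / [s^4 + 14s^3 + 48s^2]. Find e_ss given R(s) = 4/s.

0

The denominator has no term below 48s^2 — 2 poles at s=0, type 2.
K_p = ∞ for a type-2 system; e_ss to a step is zero.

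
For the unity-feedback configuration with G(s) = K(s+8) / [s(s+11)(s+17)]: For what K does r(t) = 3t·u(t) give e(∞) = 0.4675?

System type = 1 (one pole at s=0).
K_v = lim_{s→0} s·G(s) = K·8 / (11·17) = (8/187)·K.
e_ss = 3/K_v = 0.4675 ⇒ K_v = 1200/187 ⇒ K = (1200/187)/(8/187) = 150.

150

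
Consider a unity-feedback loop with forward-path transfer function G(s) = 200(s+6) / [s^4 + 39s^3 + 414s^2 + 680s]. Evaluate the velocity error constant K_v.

The denominator has no term below 680s — 1 pole at s=0, type 1.
K_v = lim_{s→0} s·G(s) = 200·6 / 680 = 30/17.

30/17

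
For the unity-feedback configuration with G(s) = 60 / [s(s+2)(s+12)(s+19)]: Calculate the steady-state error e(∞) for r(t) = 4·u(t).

G(s) has one factor of s in the denominator, so the system is type 1.
K_p = ∞ for a type-1 system; e_ss to a step is zero.

0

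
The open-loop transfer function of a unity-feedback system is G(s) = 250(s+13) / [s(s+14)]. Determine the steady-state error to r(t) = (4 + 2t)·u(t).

The open loop has one pole at the origin → type 1 system. Treating each term separately:
  • 4: tracked with zero error.
  • 2t: e_ss = 2/K_v with K_v=1625/7 → 14/1625.
Total e_ss = 14/1625.

14/1625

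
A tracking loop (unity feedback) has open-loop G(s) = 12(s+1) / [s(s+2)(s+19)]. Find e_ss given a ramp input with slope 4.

38/3

G(s) has one factor of s in the denominator, so the system is type 1.
K_v = lim_{s→0} s·G(s) = 12·1 / (2·19) = 6/19.
e_ss = 4/K_v = 4/(6/19) = 38/3.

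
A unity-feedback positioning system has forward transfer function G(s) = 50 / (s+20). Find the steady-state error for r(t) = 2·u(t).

4/7

The open loop has no poles at the origin → type 0 system.
K_p = lim_{s→0} G(s) = 50 / (20) = 2.5.
e_ss = 2/(1 + K_p) = 2/3.5 = 4/7.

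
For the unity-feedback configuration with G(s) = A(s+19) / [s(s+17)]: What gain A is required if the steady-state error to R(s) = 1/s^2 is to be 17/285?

15

One free integrator in G(s): this is a type 1 system.
K_v = lim_{s→0} s·G(s) = A·19 / (17) = (19/17)·A.
e_ss = 1/K_v = 17/285 ⇒ K_v = 285/17 ⇒ A = (285/17)/(19/17) = 15.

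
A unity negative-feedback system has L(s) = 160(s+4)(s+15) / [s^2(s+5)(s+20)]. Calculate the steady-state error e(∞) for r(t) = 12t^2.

System type = 2 (two poles at s=0).
K_a = lim_{s→0} s^2·L(s) = 160·4·15 / (5·20) = 96.
r(t) = 12t^2 gives R(s) = 24/s^3.
e_ss = 24/K_a = 24/96 = 0.25.

0.25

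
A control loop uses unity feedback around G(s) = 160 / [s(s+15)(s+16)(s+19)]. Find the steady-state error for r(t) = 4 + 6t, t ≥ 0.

171

One free integrator in G(s): this is a type 1 system. By superposition:
  • 4: tracked with zero error.
  • 6t: e_ss = 6/K_v with K_v=2/57 → 171.
Total e_ss = 171.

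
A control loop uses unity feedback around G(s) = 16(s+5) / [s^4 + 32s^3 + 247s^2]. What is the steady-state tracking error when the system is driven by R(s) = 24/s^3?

Factoring s^2 from the denominator leaves a polynomial with constant term 247, so the system is type 2.
K_a = lim_{s→0} s^2·G(s) = 16·5 / 247 = 80/247.
r(t) = 12t^2 gives R(s) = 24/s^3.
e_ss = 24/K_a = 24/(80/247) = 74.1.

74.1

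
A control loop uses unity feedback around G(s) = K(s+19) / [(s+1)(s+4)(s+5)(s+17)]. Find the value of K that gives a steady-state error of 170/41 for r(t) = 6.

No free integrators in G(s): this is a type 0 system.
K_p = lim_{s→0} G(s) = K·19 / (1·4·5·17) = (19/340)·K.
e_ss = 6/(1 + K_p) = 170/41 ⇒ 1 + (19/340)·K = 123/85 ⇒ K = 8.

8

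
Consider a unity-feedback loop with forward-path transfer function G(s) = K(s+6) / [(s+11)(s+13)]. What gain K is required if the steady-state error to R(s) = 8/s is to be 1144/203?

System type = 0 (no poles at s=0).
K_p = lim_{s→0} G(s) = K·6 / (11·13) = (6/143)·K.
e_ss = 8/(1 + K_p) = 1144/203 ⇒ 1 + (6/143)·K = 203/143 ⇒ K = 10.

10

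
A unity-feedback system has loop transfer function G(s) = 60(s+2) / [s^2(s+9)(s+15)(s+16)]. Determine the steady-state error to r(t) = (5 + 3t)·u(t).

The open loop has two poles at the origin → type 2 system. By superposition:
  • 5: tracked with zero error.
  • 3t: tracked with zero error.
Total e_ss = 0.

0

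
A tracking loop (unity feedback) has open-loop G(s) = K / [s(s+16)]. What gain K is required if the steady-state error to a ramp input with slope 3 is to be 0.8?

60

G(s) has one factor of s in the denominator, so the system is type 1.
K_v = lim_{s→0} s·G(s) = K / (16) = 0.0625·K.
e_ss = 3/K_v = 0.8 ⇒ K_v = 3.75 ⇒ K = 3.75/0.0625 = 60.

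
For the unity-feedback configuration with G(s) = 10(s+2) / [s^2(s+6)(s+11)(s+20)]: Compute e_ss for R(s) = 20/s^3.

1320

System type = 2 (two poles at s=0).
K_a = lim_{s→0} s^2·G(s) = 10·2 / (6·11·20) = 1/66.
r(t) = 10t^2 gives R(s) = 20/s^3.
e_ss = 20/K_a = 20/(1/66) = 1320.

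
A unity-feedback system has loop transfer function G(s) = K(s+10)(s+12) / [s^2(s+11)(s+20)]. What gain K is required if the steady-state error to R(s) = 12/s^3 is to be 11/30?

Two free integrators in G(s): this is a type 2 system.
K_a = lim_{s→0} s^2·G(s) = K·10·12 / (11·20) = (6/11)·K.
e_ss = 12/K_a = 11/30 ⇒ K_a = 360/11 ⇒ K = (360/11)/(6/11) = 60.

60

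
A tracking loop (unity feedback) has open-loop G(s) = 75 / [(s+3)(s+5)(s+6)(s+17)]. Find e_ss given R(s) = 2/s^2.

System type = 0 (no poles at s=0).
K_v = lim_{s→0} s·G(s) = 0; the steady-state error to this ramp input grows without bound.

infinity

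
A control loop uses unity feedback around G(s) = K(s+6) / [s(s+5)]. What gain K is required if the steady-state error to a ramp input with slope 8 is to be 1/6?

40

System type = 1 (one pole at s=0).
K_v = lim_{s→0} s·G(s) = K·6 / (5) = 1.2·K.
e_ss = 8/K_v = 1/6 ⇒ K_v = 48 ⇒ K = 48/1.2 = 40.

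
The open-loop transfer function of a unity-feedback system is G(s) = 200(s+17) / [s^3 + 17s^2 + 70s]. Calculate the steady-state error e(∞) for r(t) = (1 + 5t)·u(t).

Factoring s from the denominator leaves a polynomial with constant term 70, so the system is type 1. Treating each term separately:
  • 1: tracked with zero error.
  • 5t: e_ss = 5/K_v with K_v=340/7 → 7/68.
Total e_ss = 7/68.

7/68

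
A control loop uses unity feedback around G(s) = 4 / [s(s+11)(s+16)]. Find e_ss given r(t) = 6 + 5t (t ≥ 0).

One free integrator in G(s): this is a type 1 system. Taking each input component in turn:
  • 6: tracked with zero error.
  • 5t: e_ss = 5/K_v with K_v=1/44 → 220.
Total e_ss = 220.

220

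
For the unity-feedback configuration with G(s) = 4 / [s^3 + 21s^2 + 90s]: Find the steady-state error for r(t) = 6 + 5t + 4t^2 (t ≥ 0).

infinity

Factoring s from the denominator leaves a polynomial with constant term 90, so the system is type 1. By superposition:
  • 6: tracked with zero error.
  • 5t: e_ss = 5/K_v with K_v=2/45 → 112.5.
  • 4t^2: a type-1 system cannot track it, e_ss → ∞.
The unbounded component dominates.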